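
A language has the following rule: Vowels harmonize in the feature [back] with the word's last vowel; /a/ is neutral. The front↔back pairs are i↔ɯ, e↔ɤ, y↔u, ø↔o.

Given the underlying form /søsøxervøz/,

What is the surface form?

[søsøxervøz]

no segment meets the rule's conditions; no change.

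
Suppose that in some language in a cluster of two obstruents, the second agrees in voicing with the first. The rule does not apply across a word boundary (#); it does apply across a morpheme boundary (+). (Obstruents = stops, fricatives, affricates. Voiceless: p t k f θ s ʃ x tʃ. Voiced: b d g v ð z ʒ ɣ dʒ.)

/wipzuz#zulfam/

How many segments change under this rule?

1

/z/ after /p/ (voiceless) → [s]
1 segment changes.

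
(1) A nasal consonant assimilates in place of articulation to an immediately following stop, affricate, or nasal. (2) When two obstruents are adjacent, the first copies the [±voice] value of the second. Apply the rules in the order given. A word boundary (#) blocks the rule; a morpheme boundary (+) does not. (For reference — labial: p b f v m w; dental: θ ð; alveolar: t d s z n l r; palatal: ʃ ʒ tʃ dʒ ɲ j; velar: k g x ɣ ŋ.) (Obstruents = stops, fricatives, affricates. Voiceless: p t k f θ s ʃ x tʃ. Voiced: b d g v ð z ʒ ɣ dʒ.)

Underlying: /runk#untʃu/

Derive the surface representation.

[ruŋk#uɲtʃu]

Rule 1: /n/ before /k/ (velar) → [ŋ]
Rule 1: /n/ before /tʃ/ (palatal) → [ɲ]
After rule 1: ruŋk#uɲtʃu
Rule 2: no segment meets the rule's conditions; no change.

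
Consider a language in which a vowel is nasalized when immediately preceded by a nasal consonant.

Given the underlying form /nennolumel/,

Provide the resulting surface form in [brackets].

/e/ after nasal /n/ → [ẽ]
/o/ after nasal /n/ → [õ]
/e/ after nasal /m/ → [ẽ]

[nẽnnõlumẽl]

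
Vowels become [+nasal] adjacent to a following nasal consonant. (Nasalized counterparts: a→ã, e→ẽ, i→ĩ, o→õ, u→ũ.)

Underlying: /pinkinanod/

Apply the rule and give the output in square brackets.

[pĩnkĩnãnod]

/i/ before nasal /n/ → [ĩ]
/i/ before nasal /n/ → [ĩ]
/a/ before nasal /n/ → [ã]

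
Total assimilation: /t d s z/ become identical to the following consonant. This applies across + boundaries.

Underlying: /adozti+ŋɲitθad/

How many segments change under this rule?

2

/z/ before /t/ → [t] (total assimilation)
/t/ before /θ/ → [θ] (total assimilation)
2 segments change.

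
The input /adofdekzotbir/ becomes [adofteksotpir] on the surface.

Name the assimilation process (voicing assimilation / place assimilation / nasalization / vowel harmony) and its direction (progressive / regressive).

/d/→[t] /z/→[s] /b/→[p].
Each target copies a feature from the preceding segment, so the direction is progressive.

voicing assimilation, progressive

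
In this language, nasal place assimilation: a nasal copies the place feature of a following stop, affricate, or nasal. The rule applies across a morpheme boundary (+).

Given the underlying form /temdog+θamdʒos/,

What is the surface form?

[tendog+θaɲdʒos]

/m/ before /d/ (alveolar) → [n]
/m/ before /dʒ/ (palatal) → [ɲ]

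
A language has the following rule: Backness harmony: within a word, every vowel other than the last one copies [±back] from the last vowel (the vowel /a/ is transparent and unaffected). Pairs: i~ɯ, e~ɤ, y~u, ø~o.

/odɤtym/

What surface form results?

[ødetym]

/o/ harmonizes with /y/ ([-back]) → [ø]
/ɤ/ harmonizes with /y/ ([-back]) → [e]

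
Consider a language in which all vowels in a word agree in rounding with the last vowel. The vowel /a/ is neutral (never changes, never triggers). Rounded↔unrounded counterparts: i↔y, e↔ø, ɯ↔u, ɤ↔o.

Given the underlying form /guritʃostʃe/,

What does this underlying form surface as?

[gɯritʃɤstʃe]

/u/ harmonizes with /e/ ([-round]) → [ɯ]
/o/ harmonizes with /e/ ([-round]) → [ɤ]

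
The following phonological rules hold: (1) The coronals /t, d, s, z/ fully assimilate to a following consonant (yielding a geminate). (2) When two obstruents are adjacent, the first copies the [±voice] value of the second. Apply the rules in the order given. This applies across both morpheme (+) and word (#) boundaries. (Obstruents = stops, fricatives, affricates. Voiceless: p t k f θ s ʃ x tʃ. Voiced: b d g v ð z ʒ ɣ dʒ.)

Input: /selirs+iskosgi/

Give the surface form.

Rule 1: /s/ before /k/ → [k] (total assimilation)
Rule 1: /s/ before /g/ → [g] (total assimilation)
After rule 1: selirs+ikkoggi
Rule 2: no segment meets the rule's conditions; no change.

[selirs+ikkoggi]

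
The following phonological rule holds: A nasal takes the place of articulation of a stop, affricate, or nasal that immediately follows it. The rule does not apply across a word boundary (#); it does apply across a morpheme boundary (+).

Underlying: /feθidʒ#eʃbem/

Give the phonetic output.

no segment meets the rule's conditions; no change.

[feθidʒ#eʃbem]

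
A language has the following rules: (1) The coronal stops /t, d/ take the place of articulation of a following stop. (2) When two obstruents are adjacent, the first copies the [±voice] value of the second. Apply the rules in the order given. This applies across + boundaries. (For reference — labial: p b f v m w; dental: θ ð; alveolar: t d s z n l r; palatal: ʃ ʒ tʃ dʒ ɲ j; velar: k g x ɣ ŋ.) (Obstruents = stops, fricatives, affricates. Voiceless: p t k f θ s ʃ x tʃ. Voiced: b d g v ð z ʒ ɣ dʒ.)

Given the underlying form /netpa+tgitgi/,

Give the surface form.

[neppa+ggiggi]

Rule 1: /t/ before /p/ (labial) → [p]
Rule 1: /t/ before /g/ (velar) → [k]
Rule 1: /t/ before /g/ (velar) → [k]
After rule 1: neppa+kgikgi
Rule 2: /k/ before /g/ (voiced) → [g]
Rule 2: /k/ before /g/ (voiced) → [g]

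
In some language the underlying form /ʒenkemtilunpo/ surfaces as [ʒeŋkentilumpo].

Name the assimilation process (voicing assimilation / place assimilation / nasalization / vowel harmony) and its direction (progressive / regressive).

/n/→[ŋ] /m/→[n] /n/→[m].
Each target copies a feature from the following segment, so the direction is regressive.

place assimilation, regressive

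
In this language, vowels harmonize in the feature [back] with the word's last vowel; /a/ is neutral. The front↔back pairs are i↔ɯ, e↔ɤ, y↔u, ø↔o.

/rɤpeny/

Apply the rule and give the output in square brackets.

[repeny]

/ɤ/ harmonizes with /y/ ([-back]) → [e]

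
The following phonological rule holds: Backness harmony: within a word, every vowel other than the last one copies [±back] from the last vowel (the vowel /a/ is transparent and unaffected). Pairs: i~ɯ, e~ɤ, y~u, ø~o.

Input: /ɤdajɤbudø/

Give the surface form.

[edajebydø]

/ɤ/ harmonizes with /ø/ ([-back]) → [e]
/ɤ/ harmonizes with /ø/ ([-back]) → [e]
/u/ harmonizes with /ø/ ([-back]) → [y]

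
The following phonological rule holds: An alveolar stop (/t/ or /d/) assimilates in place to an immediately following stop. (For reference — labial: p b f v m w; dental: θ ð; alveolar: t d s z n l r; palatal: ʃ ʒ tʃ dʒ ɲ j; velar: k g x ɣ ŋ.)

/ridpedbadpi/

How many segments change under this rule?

/d/ before /p/ (labial) → [b]
/d/ before /b/ (labial) → [b]
/d/ before /p/ (labial) → [b]
3 segments change.

3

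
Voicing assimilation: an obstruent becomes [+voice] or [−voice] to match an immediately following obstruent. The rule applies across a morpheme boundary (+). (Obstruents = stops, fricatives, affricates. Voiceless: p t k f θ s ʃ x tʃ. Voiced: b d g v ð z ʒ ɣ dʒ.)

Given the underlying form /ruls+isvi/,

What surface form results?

/s/ before /v/ (voiced) → [z]

[ruls+izvi]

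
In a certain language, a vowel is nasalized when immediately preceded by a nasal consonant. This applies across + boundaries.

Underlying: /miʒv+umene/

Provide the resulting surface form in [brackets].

[mĩʒv+umẽnẽ]

/i/ after nasal /m/ → [ĩ]
/e/ after nasal /m/ → [ẽ]
/e/ after nasal /n/ → [ẽ]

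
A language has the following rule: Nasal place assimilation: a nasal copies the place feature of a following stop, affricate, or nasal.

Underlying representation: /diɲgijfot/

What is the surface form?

/ɲ/ before /g/ (velar) → [ŋ]

[diŋgijfot]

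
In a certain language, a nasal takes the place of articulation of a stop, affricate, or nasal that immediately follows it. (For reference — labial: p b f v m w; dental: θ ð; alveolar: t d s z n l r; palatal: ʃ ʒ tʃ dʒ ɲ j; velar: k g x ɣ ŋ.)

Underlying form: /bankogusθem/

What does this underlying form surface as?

/n/ before /k/ (velar) → [ŋ]

[baŋkogusθem]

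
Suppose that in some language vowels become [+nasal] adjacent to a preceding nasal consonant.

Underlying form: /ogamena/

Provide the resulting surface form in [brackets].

[ogamẽnã]

/e/ after nasal /m/ → [ẽ]
/a/ after nasal /n/ → [ã]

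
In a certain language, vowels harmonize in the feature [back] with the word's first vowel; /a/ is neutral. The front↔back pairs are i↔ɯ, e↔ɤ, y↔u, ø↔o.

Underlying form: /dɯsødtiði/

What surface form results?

[dɯsodtɯðɯ]

/ø/ harmonizes with /ɯ/ ([+back]) → [o]
/i/ harmonizes with /ɯ/ ([+back]) → [ɯ]
/i/ harmonizes with /ɯ/ ([+back]) → [ɯ]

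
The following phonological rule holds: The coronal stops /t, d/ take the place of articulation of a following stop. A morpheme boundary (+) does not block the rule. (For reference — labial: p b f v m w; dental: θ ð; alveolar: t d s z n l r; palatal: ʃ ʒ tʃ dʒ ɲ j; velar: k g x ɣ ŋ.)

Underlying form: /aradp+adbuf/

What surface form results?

[arabp+abbuf]

/d/ before /p/ (labial) → [b]
/d/ before /b/ (labial) → [b]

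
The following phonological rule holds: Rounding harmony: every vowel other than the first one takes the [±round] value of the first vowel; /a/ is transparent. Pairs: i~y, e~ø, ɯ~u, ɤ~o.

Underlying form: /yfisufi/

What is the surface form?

[yfysufy]

/i/ harmonizes with /y/ ([+round]) → [y]
/i/ harmonizes with /y/ ([+round]) → [y]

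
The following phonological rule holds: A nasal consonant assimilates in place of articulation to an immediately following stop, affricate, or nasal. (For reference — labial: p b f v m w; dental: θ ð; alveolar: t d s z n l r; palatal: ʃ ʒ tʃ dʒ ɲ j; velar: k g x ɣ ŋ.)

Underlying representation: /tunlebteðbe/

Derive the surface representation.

[tunlebteðbe]

no segment meets the rule's conditions; no change.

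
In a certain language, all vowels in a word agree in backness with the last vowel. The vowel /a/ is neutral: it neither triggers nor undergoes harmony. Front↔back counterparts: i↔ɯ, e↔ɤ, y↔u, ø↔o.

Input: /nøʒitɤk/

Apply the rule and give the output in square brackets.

/ø/ harmonizes with /ɤ/ ([+back]) → [o]
/i/ harmonizes with /ɤ/ ([+back]) → [ɯ]

[noʒɯtɤk]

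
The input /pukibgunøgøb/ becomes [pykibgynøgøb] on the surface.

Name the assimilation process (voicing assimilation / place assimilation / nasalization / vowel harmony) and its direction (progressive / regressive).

/u/→[y] /u/→[y].
Vowels agree with the last vowel, so the harmony is regressive.

vowel harmony, regressive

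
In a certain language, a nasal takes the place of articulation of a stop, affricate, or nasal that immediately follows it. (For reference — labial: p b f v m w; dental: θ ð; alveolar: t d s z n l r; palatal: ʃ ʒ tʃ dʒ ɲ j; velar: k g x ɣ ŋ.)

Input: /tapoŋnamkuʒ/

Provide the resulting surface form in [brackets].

[taponnaŋkuʒ]

/ŋ/ before /n/ (alveolar) → [n]
/m/ before /k/ (velar) → [ŋ]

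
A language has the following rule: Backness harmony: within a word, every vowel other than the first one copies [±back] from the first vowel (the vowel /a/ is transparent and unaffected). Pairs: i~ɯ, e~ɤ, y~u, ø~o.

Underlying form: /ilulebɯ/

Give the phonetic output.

[ilylebi]

/u/ harmonizes with /i/ ([-back]) → [y]
/ɯ/ harmonizes with /i/ ([-back]) → [i]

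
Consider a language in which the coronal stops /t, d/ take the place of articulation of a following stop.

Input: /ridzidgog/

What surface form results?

[ridziggog]

/d/ before /g/ (velar) → [g]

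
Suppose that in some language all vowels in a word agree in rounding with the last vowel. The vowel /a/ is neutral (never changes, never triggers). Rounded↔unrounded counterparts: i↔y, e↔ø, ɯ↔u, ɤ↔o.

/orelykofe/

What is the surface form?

/o/ harmonizes with /e/ ([-round]) → [ɤ]
/y/ harmonizes with /e/ ([-round]) → [i]
/o/ harmonizes with /e/ ([-round]) → [ɤ]

[ɤrelikɤfe]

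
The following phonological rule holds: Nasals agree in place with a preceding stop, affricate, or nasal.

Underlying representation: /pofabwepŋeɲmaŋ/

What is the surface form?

[pofabwepmeɲɲaŋ]

/ŋ/ after /p/ (labial) → [m]
/m/ after /ɲ/ (palatal) → [ɲ]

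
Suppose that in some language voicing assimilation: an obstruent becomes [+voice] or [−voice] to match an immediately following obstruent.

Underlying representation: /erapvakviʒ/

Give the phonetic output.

/p/ before /v/ (voiced) → [b]
/k/ before /v/ (voiced) → [g]

[erabvagviʒ]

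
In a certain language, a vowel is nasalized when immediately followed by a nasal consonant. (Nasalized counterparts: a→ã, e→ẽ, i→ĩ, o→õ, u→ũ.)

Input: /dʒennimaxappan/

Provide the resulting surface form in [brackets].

/e/ before nasal /n/ → [ẽ]
/i/ before nasal /m/ → [ĩ]
/a/ before nasal /n/ → [ã]

[dʒẽnnĩmaxappãn]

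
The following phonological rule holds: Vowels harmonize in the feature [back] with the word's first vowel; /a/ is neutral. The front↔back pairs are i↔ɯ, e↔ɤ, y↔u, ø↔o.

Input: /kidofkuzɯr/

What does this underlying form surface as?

[kidøfkyzir]

/o/ harmonizes with /i/ ([-back]) → [ø]
/u/ harmonizes with /i/ ([-back]) → [y]
/ɯ/ harmonizes with /i/ ([-back]) → [i]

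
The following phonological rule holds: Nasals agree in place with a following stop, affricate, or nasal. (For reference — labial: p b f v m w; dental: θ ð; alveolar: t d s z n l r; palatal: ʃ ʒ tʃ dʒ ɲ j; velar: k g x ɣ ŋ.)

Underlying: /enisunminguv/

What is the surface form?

[enisummiŋguv]

/n/ before /m/ (labial) → [m]
/n/ before /g/ (velar) → [ŋ]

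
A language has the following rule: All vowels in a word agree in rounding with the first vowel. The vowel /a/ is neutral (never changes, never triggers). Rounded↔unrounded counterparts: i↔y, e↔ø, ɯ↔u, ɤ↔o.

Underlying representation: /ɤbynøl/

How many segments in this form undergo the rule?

/y/ harmonizes with /ɤ/ ([-round]) → [i]
/ø/ harmonizes with /ɤ/ ([-round]) → [e]
2 segments change.

2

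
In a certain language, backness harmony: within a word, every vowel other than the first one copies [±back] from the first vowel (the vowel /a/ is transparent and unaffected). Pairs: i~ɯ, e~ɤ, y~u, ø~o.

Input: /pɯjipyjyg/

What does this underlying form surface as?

/i/ harmonizes with /ɯ/ ([+back]) → [ɯ]
/y/ harmonizes with /ɯ/ ([+back]) → [u]
/y/ harmonizes with /ɯ/ ([+back]) → [u]

[pɯjɯpujug]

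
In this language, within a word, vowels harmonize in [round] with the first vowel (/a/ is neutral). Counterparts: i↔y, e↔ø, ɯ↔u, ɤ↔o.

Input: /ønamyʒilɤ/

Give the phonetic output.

/i/ harmonizes with /ø/ ([+round]) → [y]
/ɤ/ harmonizes with /ø/ ([+round]) → [o]

[ønamyʒylo]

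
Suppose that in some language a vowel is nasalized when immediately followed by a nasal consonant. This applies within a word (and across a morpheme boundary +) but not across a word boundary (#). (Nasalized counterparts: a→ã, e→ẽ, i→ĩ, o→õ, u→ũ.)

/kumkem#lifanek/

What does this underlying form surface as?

[kũmkẽm#lifãnek]

/u/ before nasal /m/ → [ũ]
/e/ before nasal /m/ → [ẽ]
/a/ before nasal /n/ → [ã]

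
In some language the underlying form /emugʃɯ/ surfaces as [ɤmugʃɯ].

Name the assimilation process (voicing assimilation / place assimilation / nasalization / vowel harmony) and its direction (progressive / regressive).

vowel harmony, regressive

/e/→[ɤ].
Vowels agree with the last vowel, so the harmony is regressive.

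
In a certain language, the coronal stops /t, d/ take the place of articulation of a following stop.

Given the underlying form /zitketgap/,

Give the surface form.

/t/ before /k/ (velar) → [k]
/t/ before /g/ (velar) → [k]

[zikkekgap]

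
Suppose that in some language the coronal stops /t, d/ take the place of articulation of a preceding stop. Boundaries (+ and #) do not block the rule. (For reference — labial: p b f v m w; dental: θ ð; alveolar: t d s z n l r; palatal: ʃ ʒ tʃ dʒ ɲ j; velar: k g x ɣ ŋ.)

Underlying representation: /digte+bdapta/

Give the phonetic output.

[digke+bbappa]

/t/ after /g/ (velar) → [k]
/d/ after /b/ (labial) → [b]
/t/ after /p/ (labial) → [p]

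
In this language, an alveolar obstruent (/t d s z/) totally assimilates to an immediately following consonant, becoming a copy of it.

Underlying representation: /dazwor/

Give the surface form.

[dawwor]

/z/ before /w/ → [w] (total assimilation)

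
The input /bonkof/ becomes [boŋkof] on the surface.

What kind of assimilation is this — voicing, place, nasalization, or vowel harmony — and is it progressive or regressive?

place assimilation, regressive

/n/→[ŋ].
Each target copies a feature from the following segment, so the direction is regressive.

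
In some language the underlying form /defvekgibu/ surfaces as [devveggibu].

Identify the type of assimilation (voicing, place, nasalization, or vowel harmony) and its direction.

voicing assimilation, regressive

/f/→[v] /k/→[g].
Each target copies a feature from the following segment, so the direction is regressive.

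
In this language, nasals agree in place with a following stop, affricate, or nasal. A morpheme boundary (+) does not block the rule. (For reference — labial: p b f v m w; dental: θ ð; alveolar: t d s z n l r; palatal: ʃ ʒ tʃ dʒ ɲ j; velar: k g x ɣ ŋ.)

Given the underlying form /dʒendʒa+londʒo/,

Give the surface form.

[dʒeɲdʒa+loɲdʒo]

/n/ before /dʒ/ (palatal) → [ɲ]
/n/ before /dʒ/ (palatal) → [ɲ]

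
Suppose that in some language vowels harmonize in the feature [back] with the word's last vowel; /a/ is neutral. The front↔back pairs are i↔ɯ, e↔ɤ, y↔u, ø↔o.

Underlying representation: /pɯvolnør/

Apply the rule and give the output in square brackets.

[pivølnør]

/ɯ/ harmonizes with /ø/ ([-back]) → [i]
/o/ harmonizes with /ø/ ([-back]) → [ø]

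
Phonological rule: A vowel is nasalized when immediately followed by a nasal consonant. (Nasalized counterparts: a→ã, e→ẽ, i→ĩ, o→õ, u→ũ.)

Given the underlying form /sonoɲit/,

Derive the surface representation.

/o/ before nasal /n/ → [õ]
/o/ before nasal /ɲ/ → [õ]

[sõnõɲit]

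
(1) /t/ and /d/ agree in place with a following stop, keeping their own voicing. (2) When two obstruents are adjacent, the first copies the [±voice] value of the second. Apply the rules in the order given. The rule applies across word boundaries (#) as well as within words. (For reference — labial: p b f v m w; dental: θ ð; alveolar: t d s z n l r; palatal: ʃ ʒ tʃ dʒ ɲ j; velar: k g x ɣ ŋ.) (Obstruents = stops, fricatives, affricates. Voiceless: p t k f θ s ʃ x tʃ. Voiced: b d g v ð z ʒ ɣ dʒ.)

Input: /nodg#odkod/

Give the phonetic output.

[nogg#okkod]

Rule 1: /d/ before /g/ (velar) → [g]
Rule 1: /d/ before /k/ (velar) → [g]
After rule 1: nogg#ogkod
Rule 2: /g/ before /k/ (voiceless) → [k]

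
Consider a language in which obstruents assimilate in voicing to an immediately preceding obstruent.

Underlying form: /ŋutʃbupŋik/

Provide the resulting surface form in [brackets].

[ŋutʃpupŋik]

/b/ after /tʃ/ (voiceless) → [p]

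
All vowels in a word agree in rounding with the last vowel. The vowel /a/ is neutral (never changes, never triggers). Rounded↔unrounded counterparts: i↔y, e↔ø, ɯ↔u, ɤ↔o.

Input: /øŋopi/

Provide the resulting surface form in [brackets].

/ø/ harmonizes with /i/ ([-round]) → [e]
/o/ harmonizes with /i/ ([-round]) → [ɤ]

[eŋɤpi]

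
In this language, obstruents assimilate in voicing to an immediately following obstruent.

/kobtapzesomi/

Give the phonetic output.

[koptabzesomi]

/b/ before /t/ (voiceless) → [p]
/p/ before /z/ (voiced) → [b]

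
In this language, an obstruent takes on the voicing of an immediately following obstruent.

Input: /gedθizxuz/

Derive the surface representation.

[getθisxuz]

/d/ before /θ/ (voiceless) → [t]
/z/ before /x/ (voiceless) → [s]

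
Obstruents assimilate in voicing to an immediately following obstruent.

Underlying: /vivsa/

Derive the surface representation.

[vifsa]

/v/ before /s/ (voiceless) → [f]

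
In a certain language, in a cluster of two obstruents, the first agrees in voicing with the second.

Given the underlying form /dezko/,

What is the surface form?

[desko]

/z/ before /k/ (voiceless) → [s]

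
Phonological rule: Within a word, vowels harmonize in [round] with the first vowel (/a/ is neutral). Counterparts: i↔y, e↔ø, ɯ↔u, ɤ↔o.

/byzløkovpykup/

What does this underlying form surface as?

[byzløkovpykup]

no segment meets the rule's conditions; no change.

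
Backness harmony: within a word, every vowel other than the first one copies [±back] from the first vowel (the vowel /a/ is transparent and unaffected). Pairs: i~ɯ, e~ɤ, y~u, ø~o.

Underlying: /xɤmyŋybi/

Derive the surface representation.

[xɤmuŋubɯ]

/y/ harmonizes with /ɤ/ ([+back]) → [u]
/y/ harmonizes with /ɤ/ ([+back]) → [u]
/i/ harmonizes with /ɤ/ ([+back]) → [ɯ]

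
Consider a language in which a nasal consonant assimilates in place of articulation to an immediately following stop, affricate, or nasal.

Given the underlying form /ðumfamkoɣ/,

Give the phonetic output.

/m/ before /k/ (velar) → [ŋ]

[ðumfaŋkoɣ]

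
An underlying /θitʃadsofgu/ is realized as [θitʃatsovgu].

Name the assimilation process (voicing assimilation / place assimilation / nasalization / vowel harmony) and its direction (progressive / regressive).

voicing assimilation, regressive

/d/→[t] /f/→[v].
Each target copies a feature from the following segment, so the direction is regressive.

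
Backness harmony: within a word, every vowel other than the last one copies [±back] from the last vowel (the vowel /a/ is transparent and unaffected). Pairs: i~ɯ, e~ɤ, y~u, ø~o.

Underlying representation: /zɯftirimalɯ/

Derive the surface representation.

/i/ harmonizes with /ɯ/ ([+back]) → [ɯ]
/i/ harmonizes with /ɯ/ ([+back]) → [ɯ]

[zɯftɯrɯmalɯ]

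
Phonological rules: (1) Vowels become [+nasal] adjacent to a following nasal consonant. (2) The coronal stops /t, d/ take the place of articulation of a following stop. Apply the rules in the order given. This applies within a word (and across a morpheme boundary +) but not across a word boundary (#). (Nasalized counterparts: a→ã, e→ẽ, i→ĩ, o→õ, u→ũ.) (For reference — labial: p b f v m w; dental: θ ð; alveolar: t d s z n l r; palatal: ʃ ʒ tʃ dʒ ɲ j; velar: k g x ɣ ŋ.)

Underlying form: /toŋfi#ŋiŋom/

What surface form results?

Rule 1: /o/ before nasal /ŋ/ → [õ]
Rule 1: /i/ before nasal /ŋ/ → [ĩ]
Rule 1: /o/ before nasal /m/ → [õ]
After rule 1: tõŋfi#ŋĩŋõm
Rule 2: no segment meets the rule's conditions; no change.

[tõŋfi#ŋĩŋõm]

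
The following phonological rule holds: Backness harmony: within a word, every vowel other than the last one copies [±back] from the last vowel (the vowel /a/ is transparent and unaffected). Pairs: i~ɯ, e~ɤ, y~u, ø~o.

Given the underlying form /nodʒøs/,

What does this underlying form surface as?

/o/ harmonizes with /ø/ ([-back]) → [ø]

[nødʒøs]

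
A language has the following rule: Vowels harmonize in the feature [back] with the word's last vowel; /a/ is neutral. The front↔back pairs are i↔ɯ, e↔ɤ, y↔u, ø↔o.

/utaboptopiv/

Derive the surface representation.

[ytabøptøpiv]

/u/ harmonizes with /i/ ([-back]) → [y]
/o/ harmonizes with /i/ ([-back]) → [ø]
/o/ harmonizes with /i/ ([-back]) → [ø]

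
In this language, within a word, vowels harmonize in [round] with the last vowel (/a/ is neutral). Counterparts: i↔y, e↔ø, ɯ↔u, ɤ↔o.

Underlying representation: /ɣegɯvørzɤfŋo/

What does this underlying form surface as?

[ɣøguvørzofŋo]

/e/ harmonizes with /o/ ([+round]) → [ø]
/ɯ/ harmonizes with /o/ ([+round]) → [u]
/ɤ/ harmonizes with /o/ ([+round]) → [o]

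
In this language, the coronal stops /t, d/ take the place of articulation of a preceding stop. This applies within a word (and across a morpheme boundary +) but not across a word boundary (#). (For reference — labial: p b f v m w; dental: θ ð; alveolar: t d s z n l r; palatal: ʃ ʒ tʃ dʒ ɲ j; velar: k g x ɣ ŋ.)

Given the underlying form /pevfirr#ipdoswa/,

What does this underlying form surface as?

/d/ after /p/ (labial) → [b]

[pevfirr#ipboswa]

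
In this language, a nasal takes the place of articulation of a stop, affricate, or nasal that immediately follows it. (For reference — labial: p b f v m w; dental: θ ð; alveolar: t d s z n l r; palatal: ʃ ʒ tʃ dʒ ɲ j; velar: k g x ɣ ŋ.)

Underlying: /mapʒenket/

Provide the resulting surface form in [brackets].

/n/ before /k/ (velar) → [ŋ]

[mapʒeŋket]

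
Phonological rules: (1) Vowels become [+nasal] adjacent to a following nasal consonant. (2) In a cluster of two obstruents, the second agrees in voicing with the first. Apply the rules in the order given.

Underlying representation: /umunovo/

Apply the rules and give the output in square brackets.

[ũmũnovo]

Rule 1: /u/ before nasal /m/ → [ũ]
Rule 1: /u/ before nasal /n/ → [ũ]
After rule 1: ũmũnovo
Rule 2: no segment meets the rule's conditions; no change.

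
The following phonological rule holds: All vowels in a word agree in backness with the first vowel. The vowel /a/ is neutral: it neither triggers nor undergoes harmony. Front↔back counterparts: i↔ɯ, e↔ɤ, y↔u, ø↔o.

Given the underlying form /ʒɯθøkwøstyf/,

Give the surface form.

/ø/ harmonizes with /ɯ/ ([+back]) → [o]
/ø/ harmonizes with /ɯ/ ([+back]) → [o]
/y/ harmonizes with /ɯ/ ([+back]) → [u]

[ʒɯθokwostuf]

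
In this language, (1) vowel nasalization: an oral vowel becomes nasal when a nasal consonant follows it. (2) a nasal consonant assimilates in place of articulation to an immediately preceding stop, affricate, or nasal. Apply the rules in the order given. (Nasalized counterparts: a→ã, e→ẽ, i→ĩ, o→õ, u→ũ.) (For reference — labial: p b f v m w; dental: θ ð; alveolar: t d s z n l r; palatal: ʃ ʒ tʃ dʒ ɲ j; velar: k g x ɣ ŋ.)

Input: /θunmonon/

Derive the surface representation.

Rule 1: /u/ before nasal /n/ → [ũ]
Rule 1: /o/ before nasal /n/ → [õ]
Rule 1: /o/ before nasal /n/ → [õ]
After rule 1: θũnmõnõn
Rule 2: /m/ after /n/ (alveolar) → [n]

[θũnnõnõn]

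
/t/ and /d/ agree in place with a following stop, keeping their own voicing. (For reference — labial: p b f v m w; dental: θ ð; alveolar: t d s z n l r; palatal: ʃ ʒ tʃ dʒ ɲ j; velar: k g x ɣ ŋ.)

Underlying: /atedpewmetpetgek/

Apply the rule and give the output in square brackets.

/d/ before /p/ (labial) → [b]
/t/ before /p/ (labial) → [p]
/t/ before /g/ (velar) → [k]

[atebpewmeppekgek]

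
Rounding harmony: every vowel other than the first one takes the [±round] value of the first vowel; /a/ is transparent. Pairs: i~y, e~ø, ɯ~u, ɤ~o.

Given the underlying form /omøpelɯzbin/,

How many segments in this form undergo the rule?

3

/e/ harmonizes with /o/ ([+round]) → [ø]
/ɯ/ harmonizes with /o/ ([+round]) → [u]
/i/ harmonizes with /o/ ([+round]) → [y]
3 segments change.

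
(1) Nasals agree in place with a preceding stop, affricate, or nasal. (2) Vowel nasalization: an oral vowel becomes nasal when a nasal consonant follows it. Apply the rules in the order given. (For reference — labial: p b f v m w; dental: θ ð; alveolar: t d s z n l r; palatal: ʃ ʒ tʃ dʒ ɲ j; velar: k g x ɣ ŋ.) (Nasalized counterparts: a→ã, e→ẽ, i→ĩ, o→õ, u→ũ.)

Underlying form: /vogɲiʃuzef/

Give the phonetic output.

Rule 1: /ɲ/ after /g/ (velar) → [ŋ]
After rule 1: vogŋiʃuzef
Rule 2: no segment meets the rule's conditions; no change.

[vogŋiʃuzef]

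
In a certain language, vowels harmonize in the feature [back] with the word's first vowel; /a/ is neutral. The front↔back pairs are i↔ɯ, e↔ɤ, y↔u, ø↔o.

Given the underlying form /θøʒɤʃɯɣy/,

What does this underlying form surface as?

/ɤ/ harmonizes with /ø/ ([-back]) → [e]
/ɯ/ harmonizes with /ø/ ([-back]) → [i]

[θøʒeʃiɣy]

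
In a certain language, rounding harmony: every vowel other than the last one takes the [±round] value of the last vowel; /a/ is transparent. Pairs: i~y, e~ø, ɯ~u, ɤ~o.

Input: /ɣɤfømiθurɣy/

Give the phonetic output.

/ɤ/ harmonizes with /y/ ([+round]) → [o]
/i/ harmonizes with /y/ ([+round]) → [y]

[ɣofømyθurɣy]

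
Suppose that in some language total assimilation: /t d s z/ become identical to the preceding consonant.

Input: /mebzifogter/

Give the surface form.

/z/ after /b/ → [b] (total assimilation)
/t/ after /g/ → [g] (total assimilation)

[mebbifogger]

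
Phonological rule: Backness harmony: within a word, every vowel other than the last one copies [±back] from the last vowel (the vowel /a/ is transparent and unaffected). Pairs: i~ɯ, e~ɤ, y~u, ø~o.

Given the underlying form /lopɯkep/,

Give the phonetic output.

[løpikep]

/o/ harmonizes with /e/ ([-back]) → [ø]
/ɯ/ harmonizes with /e/ ([-back]) → [i]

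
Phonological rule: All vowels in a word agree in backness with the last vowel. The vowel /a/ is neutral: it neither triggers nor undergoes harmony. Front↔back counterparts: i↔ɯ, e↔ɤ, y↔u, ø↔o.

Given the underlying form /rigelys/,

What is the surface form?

no segment meets the rule's conditions; no change.

[rigelys]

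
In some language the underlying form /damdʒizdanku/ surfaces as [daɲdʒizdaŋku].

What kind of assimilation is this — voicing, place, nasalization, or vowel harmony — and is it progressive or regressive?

/m/→[ɲ] /n/→[ŋ].
Each target copies a feature from the following segment, so the direction is regressive.

place assimilation, regressive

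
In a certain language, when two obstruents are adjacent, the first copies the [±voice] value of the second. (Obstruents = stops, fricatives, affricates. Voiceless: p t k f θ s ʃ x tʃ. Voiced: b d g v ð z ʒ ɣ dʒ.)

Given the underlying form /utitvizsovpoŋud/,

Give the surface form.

[utidvissofpoŋud]

/t/ before /v/ (voiced) → [d]
/z/ before /s/ (voiceless) → [s]
/v/ before /p/ (voiceless) → [f]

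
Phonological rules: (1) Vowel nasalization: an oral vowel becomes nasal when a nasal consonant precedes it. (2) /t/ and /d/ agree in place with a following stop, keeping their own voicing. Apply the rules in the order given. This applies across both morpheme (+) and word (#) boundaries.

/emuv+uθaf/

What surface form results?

Rule 1: /u/ after nasal /m/ → [ũ]
After rule 1: emũv+uθaf
Rule 2: no segment meets the rule's conditions; no change.

[emũv+uθaf]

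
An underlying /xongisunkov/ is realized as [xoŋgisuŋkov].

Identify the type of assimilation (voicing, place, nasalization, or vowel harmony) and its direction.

/n/→[ŋ] /n/→[ŋ].
Each target copies a feature from the following segment, so the direction is regressive.

place assimilation, regressive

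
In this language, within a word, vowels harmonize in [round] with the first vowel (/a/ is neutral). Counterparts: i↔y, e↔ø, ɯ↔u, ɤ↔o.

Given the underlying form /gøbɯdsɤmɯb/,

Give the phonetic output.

/ɯ/ harmonizes with /ø/ ([+round]) → [u]
/ɤ/ harmonizes with /ø/ ([+round]) → [o]
/ɯ/ harmonizes with /ø/ ([+round]) → [u]

[gøbudsomub]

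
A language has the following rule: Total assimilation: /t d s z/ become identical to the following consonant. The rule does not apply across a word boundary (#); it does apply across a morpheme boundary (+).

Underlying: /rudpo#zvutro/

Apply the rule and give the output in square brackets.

[ruppo#vvurro]

/d/ before /p/ → [p] (total assimilation)
/z/ before /v/ → [v] (total assimilation)
/t/ before /r/ → [r] (total assimilation)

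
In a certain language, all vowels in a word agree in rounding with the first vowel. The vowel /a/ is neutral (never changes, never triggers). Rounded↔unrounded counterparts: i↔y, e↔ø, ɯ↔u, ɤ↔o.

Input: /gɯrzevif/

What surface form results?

[gɯrzevif]

no segment meets the rule's conditions; no change.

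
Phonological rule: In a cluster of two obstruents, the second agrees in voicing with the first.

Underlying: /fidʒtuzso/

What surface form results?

/t/ after /dʒ/ (voiced) → [d]
/s/ after /z/ (voiced) → [z]

[fidʒduzzo]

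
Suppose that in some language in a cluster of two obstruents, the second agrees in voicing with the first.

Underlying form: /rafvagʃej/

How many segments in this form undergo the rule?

/v/ after /f/ (voiceless) → [f]
/ʃ/ after /g/ (voiced) → [ʒ]
2 segments change.

2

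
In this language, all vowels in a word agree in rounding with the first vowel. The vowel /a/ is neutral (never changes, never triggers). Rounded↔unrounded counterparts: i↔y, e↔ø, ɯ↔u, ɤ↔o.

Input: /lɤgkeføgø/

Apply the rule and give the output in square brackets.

[lɤgkefege]

/ø/ harmonizes with /ɤ/ ([-round]) → [e]
/ø/ harmonizes with /ɤ/ ([-round]) → [e]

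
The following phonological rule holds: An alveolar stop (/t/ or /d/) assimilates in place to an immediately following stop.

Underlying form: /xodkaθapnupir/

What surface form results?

[xogkaθapnupir]

/d/ before /k/ (velar) → [g]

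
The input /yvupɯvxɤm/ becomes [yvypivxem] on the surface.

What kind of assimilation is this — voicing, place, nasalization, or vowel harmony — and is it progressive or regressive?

vowel harmony, progressive

/u/→[y] /ɯ/→[i] /ɤ/→[e].
Vowels agree with the first vowel, so the harmony is progressive.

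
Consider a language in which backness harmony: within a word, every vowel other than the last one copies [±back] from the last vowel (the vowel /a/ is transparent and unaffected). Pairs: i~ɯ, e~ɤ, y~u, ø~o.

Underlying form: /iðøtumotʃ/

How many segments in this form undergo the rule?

/i/ harmonizes with /o/ ([+back]) → [ɯ]
/ø/ harmonizes with /o/ ([+back]) → [o]
2 segments change.

2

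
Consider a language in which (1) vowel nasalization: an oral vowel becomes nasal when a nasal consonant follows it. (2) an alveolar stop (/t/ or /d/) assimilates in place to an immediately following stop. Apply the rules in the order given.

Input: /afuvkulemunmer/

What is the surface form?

Rule 1: /e/ before nasal /m/ → [ẽ]
Rule 1: /u/ before nasal /n/ → [ũ]
After rule 1: afuvkulẽmũnmer
Rule 2: no segment meets the rule's conditions; no change.

[afuvkulẽmũnmer]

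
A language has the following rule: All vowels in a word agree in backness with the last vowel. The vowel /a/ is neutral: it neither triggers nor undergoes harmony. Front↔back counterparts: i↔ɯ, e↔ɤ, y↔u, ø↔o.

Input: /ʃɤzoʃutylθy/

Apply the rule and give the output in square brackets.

[ʃezøʃytylθy]

/ɤ/ harmonizes with /y/ ([-back]) → [e]
/o/ harmonizes with /y/ ([-back]) → [ø]
/u/ harmonizes with /y/ ([-back]) → [y]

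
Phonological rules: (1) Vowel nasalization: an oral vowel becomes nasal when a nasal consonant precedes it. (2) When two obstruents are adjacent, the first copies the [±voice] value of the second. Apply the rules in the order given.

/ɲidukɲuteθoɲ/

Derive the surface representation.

Rule 1: /i/ after nasal /ɲ/ → [ĩ]
Rule 1: /u/ after nasal /ɲ/ → [ũ]
After rule 1: ɲĩdukɲũteθoɲ
Rule 2: no segment meets the rule's conditions; no change.

[ɲĩdukɲũteθoɲ]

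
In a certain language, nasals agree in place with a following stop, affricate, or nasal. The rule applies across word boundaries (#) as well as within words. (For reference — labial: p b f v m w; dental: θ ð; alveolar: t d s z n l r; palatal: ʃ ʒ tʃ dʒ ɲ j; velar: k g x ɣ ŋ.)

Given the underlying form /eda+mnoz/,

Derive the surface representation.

[eda+nnoz]

/m/ before /n/ (alveolar) → [n]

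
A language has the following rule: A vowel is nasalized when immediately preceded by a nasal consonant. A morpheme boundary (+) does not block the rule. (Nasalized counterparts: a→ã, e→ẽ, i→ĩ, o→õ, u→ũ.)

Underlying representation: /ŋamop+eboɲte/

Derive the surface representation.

[ŋãmõp+eboɲte]

/a/ after nasal /ŋ/ → [ã]
/o/ after nasal /m/ → [õ]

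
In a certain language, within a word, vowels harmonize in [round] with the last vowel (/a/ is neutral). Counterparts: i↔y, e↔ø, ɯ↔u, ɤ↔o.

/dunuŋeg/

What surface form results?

/u/ harmonizes with /e/ ([-round]) → [ɯ]
/u/ harmonizes with /e/ ([-round]) → [ɯ]

[dɯnɯŋeg]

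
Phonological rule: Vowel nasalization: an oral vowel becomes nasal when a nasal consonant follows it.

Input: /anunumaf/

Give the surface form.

/a/ before nasal /n/ → [ã]
/u/ before nasal /n/ → [ũ]
/u/ before nasal /m/ → [ũ]

[ãnũnũmaf]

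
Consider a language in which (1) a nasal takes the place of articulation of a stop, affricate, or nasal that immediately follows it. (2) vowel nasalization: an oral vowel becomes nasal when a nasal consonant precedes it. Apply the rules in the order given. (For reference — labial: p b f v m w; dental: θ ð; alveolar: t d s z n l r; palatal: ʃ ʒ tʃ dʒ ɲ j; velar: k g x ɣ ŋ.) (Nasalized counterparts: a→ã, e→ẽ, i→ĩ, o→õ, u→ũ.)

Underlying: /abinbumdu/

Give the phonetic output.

Rule 1: /n/ before /b/ (labial) → [m]
Rule 1: /m/ before /d/ (alveolar) → [n]
After rule 1: abimbundu
Rule 2: no segment meets the rule's conditions; no change.

[abimbundu]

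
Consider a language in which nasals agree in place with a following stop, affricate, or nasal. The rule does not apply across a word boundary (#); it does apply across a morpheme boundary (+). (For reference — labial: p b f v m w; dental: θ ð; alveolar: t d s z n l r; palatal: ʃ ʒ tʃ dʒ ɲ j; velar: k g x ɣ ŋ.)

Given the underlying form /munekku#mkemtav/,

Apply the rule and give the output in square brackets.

[munekku#ŋkentav]

/m/ before /k/ (velar) → [ŋ]
/m/ before /t/ (alveolar) → [n]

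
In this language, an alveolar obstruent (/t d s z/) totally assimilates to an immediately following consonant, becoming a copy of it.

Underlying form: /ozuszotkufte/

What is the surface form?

[ozuzzokkufte]

/s/ before /z/ → [z] (total assimilation)
/t/ before /k/ → [k] (total assimilation)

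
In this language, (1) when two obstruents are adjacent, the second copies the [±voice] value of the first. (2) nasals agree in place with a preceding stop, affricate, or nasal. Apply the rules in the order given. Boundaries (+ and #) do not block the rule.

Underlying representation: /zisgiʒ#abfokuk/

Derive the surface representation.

[ziskiʒ#abvokuk]

Rule 1: /g/ after /s/ (voiceless) → [k]
Rule 1: /f/ after /b/ (voiced) → [v]
After rule 1: ziskiʒ#abvokuk
Rule 2: no segment meets the rule's conditions; no change.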